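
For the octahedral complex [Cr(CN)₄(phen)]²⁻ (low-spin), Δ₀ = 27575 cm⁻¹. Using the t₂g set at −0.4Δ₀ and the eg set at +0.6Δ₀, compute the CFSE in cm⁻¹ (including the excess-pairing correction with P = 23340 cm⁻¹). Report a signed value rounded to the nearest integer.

Ligand charges: 4×(-1) from CN⁻ and 1×(+0) from phen sum to -4; with overall charge -2, Cr is +2.
Cr²⁺: group 6, so d-count = 6 − 2 = 4.
The d⁴ electrons fill as t₂g⁴ eg⁰.
CFSE(orbital) = 4×(-0.4Δ₀) + 0×(0.6Δ₀) = -1.6Δ₀; with Δ₀ = 27575 cm⁻¹ that is -44120 cm⁻¹.
Relative to high-spin t₂g³ eg¹ (0 paired), the low-spin configuration has 1 additional pair, contributing +1 × 23340 = +23340 cm⁻¹.
Combining: -44120 + 23340 = -20780 cm⁻¹.

-20780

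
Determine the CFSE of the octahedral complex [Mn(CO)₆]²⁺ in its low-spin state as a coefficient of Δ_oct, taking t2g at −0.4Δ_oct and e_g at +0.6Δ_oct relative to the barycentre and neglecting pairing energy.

CO is neutral, so the +2 overall charge sits on Mn: oxidation state +2.
Group 7 minus oxidation state +2 gives a d⁵ configuration for Mn²⁺.
Configuration: t2g^5 e_g^0.
CFSE = 5(-0.4Δ_oct) + 0(0.6Δ_oct) = -2.0Δ_oct + 0.0Δ_oct = -2.0Δ_oct.

-2.0 Δ_oct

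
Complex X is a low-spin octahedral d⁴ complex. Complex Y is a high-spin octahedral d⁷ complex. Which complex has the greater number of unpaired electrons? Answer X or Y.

X: t2g^4 e_g^0 → 2 unpaired.
Y: t₂g⁵ eg² → 3 unpaired.
So Y has more unpaired electrons.

Y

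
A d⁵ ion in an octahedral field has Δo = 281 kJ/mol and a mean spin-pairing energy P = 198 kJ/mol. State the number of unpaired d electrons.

1

With Δo > P the complex is low-spin.
Filling d⁵ accordingly: t₂g⁵ eg⁰.
Unpaired electrons: 1.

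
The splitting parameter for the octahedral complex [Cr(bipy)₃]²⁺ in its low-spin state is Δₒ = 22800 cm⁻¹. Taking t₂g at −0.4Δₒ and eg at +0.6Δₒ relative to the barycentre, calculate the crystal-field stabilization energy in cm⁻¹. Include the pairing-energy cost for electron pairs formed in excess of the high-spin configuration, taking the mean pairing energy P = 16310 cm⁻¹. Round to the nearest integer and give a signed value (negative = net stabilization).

-20170

bipy is neutral, so the +2 overall charge sits on Cr: oxidation state +2.
Cr sits in group 6; removing 2 electrons leaves Cr²⁺ with 6 − 2 = 4 d electrons.
Configuration: t₂g⁴ eg⁰.
Orbital CFSE = 4(-0.4) + 0(0.6) = -1.6Δₒ = -1.6 × 22800 = -36480 cm⁻¹.
Relative to high-spin t₂g³ eg¹ (0 paired), the low-spin configuration has 1 additional pair, contributing +1 × 16310 = +16310 cm⁻¹.
Combining: -36480 + 16310 = -20170 cm⁻¹.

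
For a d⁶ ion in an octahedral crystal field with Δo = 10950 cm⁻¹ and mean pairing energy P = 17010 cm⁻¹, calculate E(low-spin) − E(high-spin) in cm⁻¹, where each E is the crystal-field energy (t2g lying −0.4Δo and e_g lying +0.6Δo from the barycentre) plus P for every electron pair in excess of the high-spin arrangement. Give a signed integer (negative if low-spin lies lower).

12120

High-spin: t2g^4 e_g^2, CFSE = -0.4Δo = -4380 cm⁻¹.
Low-spin t2g^6 e_g^0 gives -2.4Δo = -26280 cm⁻¹, but forming 2 extra pairs costs 2P = 34020 cm⁻¹, so E(LS) = -26280 + 34020 = 7740 cm⁻¹.
The difference is 7740 − (-4380) = 12120 cm⁻¹, so high-spin lies lower.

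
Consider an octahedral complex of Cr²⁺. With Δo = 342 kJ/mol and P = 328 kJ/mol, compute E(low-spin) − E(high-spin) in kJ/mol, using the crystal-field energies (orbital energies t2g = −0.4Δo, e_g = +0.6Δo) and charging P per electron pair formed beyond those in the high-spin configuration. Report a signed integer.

Cr²⁺: group 6, so d-count = 6 − 2 = 4.
High-spin: t2g^3 e_g^1, CFSE = -0.6Δo = -205 kJ/mol.
Low-spin: t2g^4 e_g^0, orbital CFSE = -1.6Δo = -547 kJ/mol; plus 1 excess pair × P = +328 kJ/mol; total -219 kJ/mol.
Thus E(LS) − E(HS) = -14 kJ/mol.

-14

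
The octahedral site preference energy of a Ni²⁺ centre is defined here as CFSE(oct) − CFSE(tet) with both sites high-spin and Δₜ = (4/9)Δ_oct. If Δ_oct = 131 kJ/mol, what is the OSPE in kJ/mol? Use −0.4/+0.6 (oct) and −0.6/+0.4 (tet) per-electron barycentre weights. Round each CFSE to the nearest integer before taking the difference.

-110

Ni sits in group 10; removing 2 electrons leaves Ni²⁺ with 10 − 2 = 8 d electrons.
In an octahedral site d⁸ (HS) is t₂g⁶ eg², giving CFSE(oct) = -1.2Δ_oct = -157 kJ/mol.
In a tetrahedral site the filling is e⁴ t₂⁴: CFSE(tet) = -0.8Δₜ = -0.8 × (4/9)(131) = -47 kJ/mol.
OSPE = CFSE(oct) − CFSE(tet) = -157 − (-47) = -110 kJ/mol.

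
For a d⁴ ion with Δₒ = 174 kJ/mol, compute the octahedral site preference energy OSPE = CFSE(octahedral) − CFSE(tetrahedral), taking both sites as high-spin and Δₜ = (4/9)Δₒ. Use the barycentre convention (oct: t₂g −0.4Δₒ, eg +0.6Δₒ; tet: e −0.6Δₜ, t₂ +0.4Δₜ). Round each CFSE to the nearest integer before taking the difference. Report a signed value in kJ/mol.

-73

Octahedral high-spin t2g^3 e_g^1: CFSE = -0.6 × 174 = -104 kJ/mol.
Tetrahedral e^2 t2^2 gives -0.4Δₜ = -0.4 × (4/9) × 174 = -31 kJ/mol.
OSPE = -104 − (-31) = -73 kJ/mol.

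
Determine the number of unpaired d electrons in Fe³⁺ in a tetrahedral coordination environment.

5

Fe sits in group 8; removing 3 electrons leaves Fe³⁺ with 8 − 3 = 5 d electrons.
Tetrahedral splitting is small, so the complex is high-spin.
Configuration: e^2 t2^3, giving 5 unpaired electrons.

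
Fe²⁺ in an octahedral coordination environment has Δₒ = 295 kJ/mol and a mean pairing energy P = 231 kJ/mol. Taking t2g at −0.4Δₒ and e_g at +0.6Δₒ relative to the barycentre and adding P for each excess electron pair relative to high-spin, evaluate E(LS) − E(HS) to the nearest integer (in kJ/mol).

Fe is in group 8, so Fe²⁺ is d⁶ (8 − 2 = 6).
High-spin: t2g^4 e_g^2, CFSE = -0.4Δₒ = -118 kJ/mol.
Low-spin: t2g^6 e_g^0, orbital CFSE = -2.4Δₒ = -708 kJ/mol; plus 2 excess pairs × P = +462 kJ/mol; total -246 kJ/mol.
Thus E(LS) − E(HS) = -128 kJ/mol.

-128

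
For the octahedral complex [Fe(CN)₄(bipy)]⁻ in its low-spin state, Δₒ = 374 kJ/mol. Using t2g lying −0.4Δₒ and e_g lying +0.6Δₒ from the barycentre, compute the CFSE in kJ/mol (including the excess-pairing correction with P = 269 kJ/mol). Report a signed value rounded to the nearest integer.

-210

Ligand charges: 4×(-1) from CN⁻ and 1×(+0) from bipy sum to -4; with overall charge -1, Fe is +3.
Group 8 minus oxidation state +3 gives a d⁵ configuration for Fe³⁺.
Electron filling gives t2g^5 e_g^0.
CFSE(orbital) = 5×(-0.4Δₒ) + 0×(0.6Δₒ) = -2.0Δₒ; with Δₒ = 374 kJ/mol that is -748 kJ/mol.
Relative to high-spin t2g^3 e_g^2 (0 paired), the low-spin configuration has 2 additional pairs, contributing +2 × 269 = +538 kJ/mol.
Overall CFSE = -748 + 538 = -210 kJ/mol.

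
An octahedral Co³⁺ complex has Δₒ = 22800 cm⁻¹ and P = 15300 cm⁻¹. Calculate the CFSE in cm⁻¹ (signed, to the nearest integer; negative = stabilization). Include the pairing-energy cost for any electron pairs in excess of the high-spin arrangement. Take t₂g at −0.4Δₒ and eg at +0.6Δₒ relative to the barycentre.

Group 9 minus oxidation state +3 gives a d⁶ configuration for Co³⁺.
Δₒ > P, so pairing is preferred: the ground state is low-spin.
That gives t₂g⁶ eg⁰.
Orbital CFSE = -2.4Δₒ = -2.4 × 22800 = -54720 cm⁻¹.
Excess pairs vs high-spin: 3 − 1 = 2; pairing cost = +30600 cm⁻¹.
Net CFSE = -54720 + 30600 = -24120 cm⁻¹.

-24120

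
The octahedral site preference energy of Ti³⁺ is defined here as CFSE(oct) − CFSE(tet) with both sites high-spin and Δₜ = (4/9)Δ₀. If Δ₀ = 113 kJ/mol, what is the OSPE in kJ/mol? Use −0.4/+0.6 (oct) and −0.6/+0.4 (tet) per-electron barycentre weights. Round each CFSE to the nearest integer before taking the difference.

-15

Ti sits in group 4; removing 3 electrons leaves Ti³⁺ with 4 − 3 = 1 d electrons.
In an octahedral site d¹ (HS) is t₂g¹ eg⁰, giving CFSE(oct) = -0.4Δ₀ = -45 kJ/mol.
Tetrahedral: e¹ t₂⁰, CFSE = 1(−0.6) + 0(+0.4) = -0.6Δₜ = -0.6 × (4/9) × 113 = -30 kJ/mol.
OSPE = CFSE(oct) − CFSE(tet) = -45 − (-30) = -15 kJ/mol.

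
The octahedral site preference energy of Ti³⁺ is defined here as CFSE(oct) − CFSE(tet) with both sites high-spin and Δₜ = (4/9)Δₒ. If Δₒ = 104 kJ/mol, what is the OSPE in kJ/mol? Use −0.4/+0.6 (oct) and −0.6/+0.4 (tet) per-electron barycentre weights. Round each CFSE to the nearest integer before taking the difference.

Group 4 minus oxidation state +3 gives a d¹ configuration for Ti³⁺.
Octahedral high-spin t2g^1 e_g^0: CFSE = -0.4 × 104 = -42 kJ/mol.
In a tetrahedral site the filling is e^1 t2^0: CFSE(tet) = -0.6Δₜ = -0.6 × (4/9)(104) = -28 kJ/mol.
Subtracting, OSPE = -42 − (-28) = -14 kJ/mol.

-14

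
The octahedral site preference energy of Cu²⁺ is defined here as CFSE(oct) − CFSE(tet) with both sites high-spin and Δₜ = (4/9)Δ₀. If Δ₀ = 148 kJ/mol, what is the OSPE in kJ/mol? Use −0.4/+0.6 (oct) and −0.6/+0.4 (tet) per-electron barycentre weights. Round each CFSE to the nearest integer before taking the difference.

-63

Group 11 minus oxidation state +2 gives a d⁹ configuration for Cu²⁺.
In an octahedral site d⁹ (HS) is t₂g⁶ eg³, giving CFSE(oct) = -0.6Δ₀ = -89 kJ/mol.
In a tetrahedral site the filling is e⁴ t₂⁵: CFSE(tet) = -0.4Δₜ = -0.4 × (4/9)(148) = -26 kJ/mol.
OSPE = -89 − (-26) = -63 kJ/mol.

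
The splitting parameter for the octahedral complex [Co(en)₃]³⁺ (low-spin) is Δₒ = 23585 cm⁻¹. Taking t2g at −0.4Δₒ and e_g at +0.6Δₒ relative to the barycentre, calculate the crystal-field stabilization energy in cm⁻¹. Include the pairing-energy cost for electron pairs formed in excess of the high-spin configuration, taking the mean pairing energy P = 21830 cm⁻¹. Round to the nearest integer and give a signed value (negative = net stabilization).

en is neutral, so the +3 overall charge sits on Co: oxidation state +3.
Co sits in group 9; removing 3 electrons leaves Co³⁺ with 9 − 3 = 6 d electrons.
Configuration: t2g^6 e_g^0.
The orbital stabilization is -2.4Δₒ = -2.4 × 23585 = -56604 cm⁻¹.
Pairing penalty: 3 pairs vs 1 in the high-spin reference → 2 extra × P = 43660 cm⁻¹.
Combining: -56604 + 43660 = -12944 cm⁻¹.

-12944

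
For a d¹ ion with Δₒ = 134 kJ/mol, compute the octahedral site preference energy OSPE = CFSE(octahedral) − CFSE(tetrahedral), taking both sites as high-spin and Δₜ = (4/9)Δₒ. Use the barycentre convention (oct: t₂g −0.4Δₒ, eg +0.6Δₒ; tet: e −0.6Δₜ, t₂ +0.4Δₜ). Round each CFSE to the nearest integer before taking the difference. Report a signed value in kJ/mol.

Octahedral high-spin t₂g¹ eg⁰: CFSE = -0.4 × 134 = -54 kJ/mol.
In a tetrahedral site the filling is e¹ t₂⁰: CFSE(tet) = -0.6Δₜ = -0.6 × (4/9)(134) = -36 kJ/mol.
OSPE = CFSE(oct) − CFSE(tet) = -54 − (-36) = -18 kJ/mol.

-18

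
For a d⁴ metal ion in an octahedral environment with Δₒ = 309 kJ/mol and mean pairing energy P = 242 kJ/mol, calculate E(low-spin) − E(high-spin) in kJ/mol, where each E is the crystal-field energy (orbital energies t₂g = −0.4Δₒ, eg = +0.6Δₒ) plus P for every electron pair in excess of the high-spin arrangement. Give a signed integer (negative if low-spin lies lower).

-67

In the high-spin limit (t₂g³ eg¹) the orbital term is -0.6Δₒ = -185 kJ/mol, with no excess pairing.
Low-spin: t₂g⁴ eg⁰, orbital CFSE = -1.6Δₒ = -494 kJ/mol; plus 1 excess pair × P = +242 kJ/mol; total -252 kJ/mol.
E(LS) − E(HS) = -252 − (-185) = -67 kJ/mol.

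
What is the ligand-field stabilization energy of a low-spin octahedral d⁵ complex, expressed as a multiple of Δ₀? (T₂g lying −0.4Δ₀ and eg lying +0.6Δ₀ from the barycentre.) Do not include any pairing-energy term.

-2.0 Δ₀

Configuration: t₂g⁵ eg⁰.
CFSE = 5(-0.4Δ₀) + 0(0.6Δ₀) = -2.0Δ₀ + 0.0Δ₀ = -2.0Δ₀.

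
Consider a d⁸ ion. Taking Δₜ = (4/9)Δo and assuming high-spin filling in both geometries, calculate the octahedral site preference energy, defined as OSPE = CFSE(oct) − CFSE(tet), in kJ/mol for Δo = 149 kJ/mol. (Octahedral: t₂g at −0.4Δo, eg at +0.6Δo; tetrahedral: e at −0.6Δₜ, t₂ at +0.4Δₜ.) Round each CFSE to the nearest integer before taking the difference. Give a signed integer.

-126

In an octahedral site d⁸ (HS) is t₂g⁶ eg², giving CFSE(oct) = -1.2Δo = -179 kJ/mol.
Tetrahedral: e⁴ t₂⁴, CFSE = 4(−0.6) + 4(+0.4) = -0.8Δₜ = -0.8 × (4/9) × 149 = -53 kJ/mol.
OSPE = -179 − (-53) = -126 kJ/mol.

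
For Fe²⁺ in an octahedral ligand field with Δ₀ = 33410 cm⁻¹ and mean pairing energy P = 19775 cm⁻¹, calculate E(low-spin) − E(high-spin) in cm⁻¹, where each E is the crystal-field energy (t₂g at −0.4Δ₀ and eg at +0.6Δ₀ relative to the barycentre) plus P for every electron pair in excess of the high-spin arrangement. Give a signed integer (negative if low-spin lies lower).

-27270

Fe²⁺: group 8, so d-count = 8 − 2 = 6.
In the high-spin limit (t₂g⁴ eg²) the orbital term is -0.4Δ₀ = -13364 cm⁻¹, with no excess pairing.
Low-spin t₂g⁶ eg⁰ gives -2.4Δ₀ = -80184 cm⁻¹, but forming 2 extra pairs costs 2P = 39550 cm⁻¹, so E(LS) = -80184 + 39550 = -40634 cm⁻¹.
Thus E(LS) − E(HS) = -27270 cm⁻¹.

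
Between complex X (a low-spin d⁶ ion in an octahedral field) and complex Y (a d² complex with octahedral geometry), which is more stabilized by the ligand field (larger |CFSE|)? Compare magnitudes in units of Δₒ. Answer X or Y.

X

X: t₂g⁶ eg⁰, CFSE = -2.4Δₒ.
Y: For octahedral d² the high- and low-spin configurations coincide; t2g^2 e_g^0, CFSE = -0.8Δₒ.
So X has the larger |CFSE|.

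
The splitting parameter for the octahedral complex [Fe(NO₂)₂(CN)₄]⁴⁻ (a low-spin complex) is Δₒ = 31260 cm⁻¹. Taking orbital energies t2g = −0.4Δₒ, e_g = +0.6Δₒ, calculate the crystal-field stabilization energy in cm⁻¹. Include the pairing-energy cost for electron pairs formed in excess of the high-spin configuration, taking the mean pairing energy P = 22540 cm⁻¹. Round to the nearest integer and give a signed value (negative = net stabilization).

Ligand charges: 2×(-1) from NO₂⁻ and 4×(-1) from CN⁻ sum to -6; with overall charge -4, Fe is +2.
Fe is in group 8, so Fe²⁺ is d⁶ (8 − 2 = 6).
Electron filling gives t2g^6 e_g^0.
CFSE(orbital) = 6×(-0.4Δₒ) + 0×(0.6Δₒ) = -2.4Δₒ; with Δₒ = 31260 cm⁻¹ that is -75024 cm⁻¹.
Relative to high-spin t2g^4 e_g^2 (1 paired), the low-spin configuration has 2 additional pairs, contributing +2 × 22540 = +45080 cm⁻¹.
Net CFSE = -75024 + 45080 = -29944 cm⁻¹.

-29944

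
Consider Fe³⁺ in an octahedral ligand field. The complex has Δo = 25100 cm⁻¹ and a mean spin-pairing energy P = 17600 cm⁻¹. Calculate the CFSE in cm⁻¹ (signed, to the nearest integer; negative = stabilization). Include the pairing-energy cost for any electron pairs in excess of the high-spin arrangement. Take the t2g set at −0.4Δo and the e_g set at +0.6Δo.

-15000

Fe is in group 8, so Fe³⁺ is d⁵ (8 − 3 = 5).
Δo > P, so pairing is preferred: the ground state is low-spin.
Filling d⁵ accordingly: t2g^5 e_g^0.
Orbital CFSE = -2.0Δo = -2.0 × 25100 = -50200 cm⁻¹.
Excess pairs vs high-spin: 2 − 0 = 2; pairing cost = +35200 cm⁻¹.
Net CFSE = -50200 + 35200 = -15000 cm⁻¹.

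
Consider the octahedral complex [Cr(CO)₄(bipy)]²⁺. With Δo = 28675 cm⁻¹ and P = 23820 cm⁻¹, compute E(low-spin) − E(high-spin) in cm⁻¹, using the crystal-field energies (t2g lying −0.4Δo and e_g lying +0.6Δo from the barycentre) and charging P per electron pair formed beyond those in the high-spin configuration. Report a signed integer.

Ligand charges: 4×(+0) from CO and 1×(+0) from bipy sum to +0; with overall charge +2, Cr is +2.
Group 6 minus oxidation state +2 gives a d⁴ configuration for Cr²⁺.
In the high-spin limit (t2g^3 e_g^1) the orbital term is -0.6Δo = -17205 cm⁻¹, with no excess pairing.
For low-spin the configuration is t2g^4 e_g^0: orbital energy -1.6 × 28675 = -45880 cm⁻¹, and 1 additional pair relative to high-spin adds 23820 cm⁻¹, giving -22060 cm⁻¹.
E(LS) − E(HS) = -22060 − (-17205) = -4855 cm⁻¹.

-4855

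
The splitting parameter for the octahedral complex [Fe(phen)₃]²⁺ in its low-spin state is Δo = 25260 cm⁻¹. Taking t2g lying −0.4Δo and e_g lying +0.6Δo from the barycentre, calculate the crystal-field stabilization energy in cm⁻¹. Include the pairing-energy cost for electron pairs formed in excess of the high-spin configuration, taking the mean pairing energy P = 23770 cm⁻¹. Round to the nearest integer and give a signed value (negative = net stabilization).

phen is neutral, so the +2 overall charge sits on Fe: oxidation state +2.
Fe²⁺: group 8, so d-count = 8 − 2 = 6.
Configuration: t2g^6 e_g^0.
Orbital CFSE = 6(-0.4) + 0(0.6) = -2.4Δo = -2.4 × 25260 = -60624 cm⁻¹.
High-spin d⁶ would be t2g^4 e_g^2 with 1 pair; low-spin has 3, so 2 excess pairs cost +2P = +47540 cm⁻¹.
Overall CFSE = -60624 + 47540 = -13084 cm⁻¹.

-13084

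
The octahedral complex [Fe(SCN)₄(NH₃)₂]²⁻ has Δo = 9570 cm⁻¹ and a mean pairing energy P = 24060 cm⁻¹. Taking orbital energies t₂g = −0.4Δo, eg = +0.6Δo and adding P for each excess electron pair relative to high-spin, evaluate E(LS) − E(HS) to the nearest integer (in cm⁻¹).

Ligand charges: 4×(-1) from SCN⁻ and 2×(+0) from NH₃ sum to -4; with overall charge -2, Fe is +2.
Fe²⁺: group 8, so d-count = 8 − 2 = 6.
High-spin: t₂g⁴ eg², CFSE = -0.4Δo = -3828 cm⁻¹.
Low-spin t₂g⁶ eg⁰ gives -2.4Δo = -22968 cm⁻¹, but forming 2 extra pairs costs 2P = 48120 cm⁻¹, so E(LS) = -22968 + 48120 = 25152 cm⁻¹.
The difference is 25152 − (-3828) = 28980 cm⁻¹, so high-spin lies lower.

28980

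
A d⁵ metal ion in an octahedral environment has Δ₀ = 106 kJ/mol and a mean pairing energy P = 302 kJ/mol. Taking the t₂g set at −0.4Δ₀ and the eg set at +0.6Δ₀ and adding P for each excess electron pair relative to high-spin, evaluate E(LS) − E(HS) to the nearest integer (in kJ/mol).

High-spin d⁵ fills as t₂g³ eg² with CFSE 3(−0.4) + 2(+0.6) = 0.0Δ₀ = 0 kJ/mol.
Low-spin t₂g⁵ eg⁰ gives -2.0Δ₀ = -212 kJ/mol, but forming 2 extra pairs costs 2P = 604 kJ/mol, so E(LS) = -212 + 604 = 392 kJ/mol.
The difference is 392 − (0) = 392 kJ/mol, so high-spin lies lower.

392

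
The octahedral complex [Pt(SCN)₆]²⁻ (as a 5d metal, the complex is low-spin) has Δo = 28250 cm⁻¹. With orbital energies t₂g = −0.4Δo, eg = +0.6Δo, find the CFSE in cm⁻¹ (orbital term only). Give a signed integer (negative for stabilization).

-67800

Each SCN⁻ contributes -1; 6 × (-1) = -6. With overall charge -2, Pt is in the +4 oxidation state.
Pt⁴⁺: group 10, so d-count = 10 − 4 = 6.
Configuration: t₂g⁶ eg⁰.
The orbital stabilization is -2.4Δo = -2.4 × 28250 = -67800 cm⁻¹.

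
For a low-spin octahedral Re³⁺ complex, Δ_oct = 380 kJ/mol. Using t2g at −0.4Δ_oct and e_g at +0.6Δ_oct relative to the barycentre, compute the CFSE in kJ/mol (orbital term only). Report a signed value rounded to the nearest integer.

-608

Re sits in group 7; removing 3 electrons leaves Re³⁺ with 7 − 3 = 4 d electrons.
Configuration: t2g^4 e_g^0.
Orbital CFSE = 4(-0.4) + 0(0.6) = -1.6Δ_oct = -1.6 × 380 = -608 kJ/mol.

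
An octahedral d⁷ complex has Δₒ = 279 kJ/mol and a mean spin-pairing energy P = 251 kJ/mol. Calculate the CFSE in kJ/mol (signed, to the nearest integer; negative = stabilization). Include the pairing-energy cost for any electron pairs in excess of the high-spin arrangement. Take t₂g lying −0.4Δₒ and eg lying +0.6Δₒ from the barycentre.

Δₒ > P, so pairing is preferred: the ground state is low-spin.
Configuration: t₂g⁶ eg¹.
Orbital CFSE = -1.8Δₒ = -1.8 × 279 = -502 kJ/mol.
Excess pairs vs high-spin: 3 − 2 = 1; pairing cost = +251 kJ/mol.
Net CFSE = -502 + 251 = -251 kJ/mol.

-251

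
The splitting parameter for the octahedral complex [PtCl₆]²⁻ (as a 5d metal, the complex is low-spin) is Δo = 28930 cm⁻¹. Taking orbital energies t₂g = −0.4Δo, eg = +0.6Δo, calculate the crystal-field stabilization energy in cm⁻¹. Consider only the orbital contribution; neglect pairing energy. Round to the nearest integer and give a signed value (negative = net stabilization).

Each Cl⁻ contributes -1; 6 × (-1) = -6. With overall charge -2, Pt is in the +4 oxidation state.
Pt is in group 10, so Pt⁴⁺ is d⁶ (10 − 4 = 6).
The d⁶ electrons fill as t₂g⁶ eg⁰.
CFSE(orbital) = 6×(-0.4Δo) + 0×(0.6Δo) = -2.4Δo; with Δo = 28930 cm⁻¹ that is -69432 cm⁻¹.

-69432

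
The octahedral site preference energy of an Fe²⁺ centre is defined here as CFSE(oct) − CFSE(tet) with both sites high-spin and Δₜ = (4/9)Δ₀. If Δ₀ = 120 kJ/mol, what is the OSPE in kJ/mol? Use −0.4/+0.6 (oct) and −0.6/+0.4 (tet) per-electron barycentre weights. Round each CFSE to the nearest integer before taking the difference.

-16

Fe sits in group 8; removing 2 electrons leaves Fe²⁺ with 8 − 2 = 6 d electrons.
In an octahedral site d⁶ (HS) is t2g^4 e_g^2, giving CFSE(oct) = -0.4Δ₀ = -48 kJ/mol.
In a tetrahedral site the filling is e^3 t2^3: CFSE(tet) = -0.6Δₜ = -0.6 × (4/9)(120) = -32 kJ/mol.
OSPE = CFSE(oct) − CFSE(tet) = -48 − (-32) = -16 kJ/mol.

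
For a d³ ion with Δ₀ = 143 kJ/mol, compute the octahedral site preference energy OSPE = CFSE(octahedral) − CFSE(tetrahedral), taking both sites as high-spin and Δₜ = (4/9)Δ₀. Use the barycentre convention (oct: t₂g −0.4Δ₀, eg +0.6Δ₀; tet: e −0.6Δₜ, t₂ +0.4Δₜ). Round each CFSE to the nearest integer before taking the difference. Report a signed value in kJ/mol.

In an octahedral site d³ (HS) is t₂g³ eg⁰, giving CFSE(oct) = -1.2Δ₀ = -172 kJ/mol.
In a tetrahedral site the filling is e² t₂¹: CFSE(tet) = -0.8Δₜ = -0.8 × (4/9)(143) = -51 kJ/mol.
Subtracting, OSPE = -172 − (-51) = -121 kJ/mol.

-121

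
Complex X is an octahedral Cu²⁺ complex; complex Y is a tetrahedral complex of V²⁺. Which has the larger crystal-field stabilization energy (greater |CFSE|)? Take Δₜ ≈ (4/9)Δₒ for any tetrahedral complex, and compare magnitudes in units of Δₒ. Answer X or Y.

X: Cu²⁺: group 11, so d-count = 11 − 2 = 9; t₂g⁶ eg³, CFSE = -0.6Δₒ.
Y: V²⁺: group 5, so d-count = 5 − 2 = 3; With tetrahedral geometry the complex is necessarily high-spin; e² t₂¹, CFSE = -0.8Δₜ ≈ -0.36Δₒ.
So X has the larger |CFSE|.

X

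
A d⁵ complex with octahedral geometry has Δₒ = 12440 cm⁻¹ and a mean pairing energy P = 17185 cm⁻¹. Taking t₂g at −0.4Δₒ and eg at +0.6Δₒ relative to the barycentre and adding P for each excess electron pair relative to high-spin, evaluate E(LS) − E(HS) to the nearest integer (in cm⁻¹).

High-spin: t₂g³ eg², CFSE = 0.0Δₒ = 0 cm⁻¹.
For low-spin the configuration is t₂g⁵ eg⁰: orbital energy -2.0 × 12440 = -24880 cm⁻¹, and 2 additional pairs relative to high-spin add 34370 cm⁻¹, giving 9490 cm⁻¹.
The difference is 9490 − (0) = 9490 cm⁻¹, so high-spin lies lower.

9490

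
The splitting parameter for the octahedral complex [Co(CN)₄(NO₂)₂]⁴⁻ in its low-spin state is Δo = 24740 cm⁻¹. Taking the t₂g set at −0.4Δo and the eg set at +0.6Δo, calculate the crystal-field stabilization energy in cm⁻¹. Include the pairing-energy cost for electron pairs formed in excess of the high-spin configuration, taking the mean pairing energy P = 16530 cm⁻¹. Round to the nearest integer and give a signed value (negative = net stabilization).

Ligand charges: 4×(-1) from CN⁻ and 2×(-1) from NO₂⁻ sum to -6; with overall charge -4, Co is +2.
Group 9 minus oxidation state +2 gives a d⁷ configuration for Co²⁺.
The d⁷ electrons fill as t₂g⁶ eg¹.
The orbital stabilization is -1.8Δo = -1.8 × 24740 = -44532 cm⁻¹.
Pairing penalty: 3 pairs vs 2 in the high-spin reference → 1 extra × P = 16530 cm⁻¹.
Net CFSE = -44532 + 16530 = -28002 cm⁻¹.

-28002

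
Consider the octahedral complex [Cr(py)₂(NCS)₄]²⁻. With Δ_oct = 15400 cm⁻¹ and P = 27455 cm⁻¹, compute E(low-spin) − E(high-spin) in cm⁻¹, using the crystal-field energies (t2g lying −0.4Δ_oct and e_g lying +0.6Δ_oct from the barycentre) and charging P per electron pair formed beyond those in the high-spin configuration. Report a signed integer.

Ligand charges: 2×(+0) from py and 4×(-1) from NCS⁻ sum to -4; with overall charge -2, Cr is +2.
Cr is in group 6, so Cr²⁺ is d⁴ (6 − 2 = 4).
High-spin d⁴ fills as t2g^3 e_g^1 with CFSE 3(−0.4) + 1(+0.6) = -0.6Δ_oct = -9240 cm⁻¹.
For low-spin the configuration is t2g^4 e_g^0: orbital energy -1.6 × 15400 = -24640 cm⁻¹, and 1 additional pair relative to high-spin adds 27455 cm⁻¹, giving 2815 cm⁻¹.
E(LS) − E(HS) = 2815 − (-9240) = 12055 cm⁻¹.

12055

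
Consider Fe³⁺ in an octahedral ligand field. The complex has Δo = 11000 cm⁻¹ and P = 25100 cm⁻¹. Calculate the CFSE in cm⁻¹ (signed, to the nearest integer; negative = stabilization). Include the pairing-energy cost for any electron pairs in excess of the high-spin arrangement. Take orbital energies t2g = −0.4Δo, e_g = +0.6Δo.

0

Fe³⁺: group 8, so d-count = 8 − 3 = 5.
Since Δo = 11000 cm⁻¹ < P = 25100 cm⁻¹, the complex adopts the high-spin configuration.
Configuration: t2g^3 e_g^2.
Orbital CFSE = 0.0Δo = 0.0 × 11000 = 0 cm⁻¹.
High-spin has no excess pairs, so no pairing correction applies.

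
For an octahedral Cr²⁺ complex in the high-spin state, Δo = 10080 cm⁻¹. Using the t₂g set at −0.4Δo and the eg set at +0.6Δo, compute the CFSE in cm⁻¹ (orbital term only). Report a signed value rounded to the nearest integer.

Cr is in group 6, so Cr²⁺ is d⁴ (6 − 2 = 4).
Electron filling gives t₂g³ eg¹.
CFSE(orbital) = 3×(-0.4Δo) + 1×(0.6Δo) = -0.6Δo; with Δo = 10080 cm⁻¹ that is -6048 cm⁻¹.

-6048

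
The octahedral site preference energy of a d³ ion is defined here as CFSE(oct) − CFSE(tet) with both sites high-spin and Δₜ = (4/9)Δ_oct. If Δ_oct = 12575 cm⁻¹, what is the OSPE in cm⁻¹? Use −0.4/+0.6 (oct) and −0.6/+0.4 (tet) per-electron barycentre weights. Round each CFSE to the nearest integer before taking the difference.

Octahedral (high-spin): t₂g³ eg⁰, CFSE = 3(−0.4) + 0(+0.6) = -1.2Δ_oct = -1.2 × 12575 = -15090 cm⁻¹.
Tetrahedral: e² t₂¹, CFSE = 2(−0.6) + 1(+0.4) = -0.8Δₜ = -0.8 × (4/9) × 12575 = -4471 cm⁻¹.
Subtracting, OSPE = -15090 − (-4471) = -10619 cm⁻¹.

-10619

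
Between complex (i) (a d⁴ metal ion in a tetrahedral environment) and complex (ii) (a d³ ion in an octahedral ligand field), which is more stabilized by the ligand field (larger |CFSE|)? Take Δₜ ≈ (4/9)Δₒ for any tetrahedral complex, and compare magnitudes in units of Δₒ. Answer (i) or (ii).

(ii)

(i): With tetrahedral geometry the complex is necessarily high-spin; e^2 t2^2, CFSE = -0.4Δₜ ≈ -0.18Δₒ.
(ii): t₂g³ eg⁰, CFSE = -1.2Δₒ.
So (ii) has the larger |CFSE|.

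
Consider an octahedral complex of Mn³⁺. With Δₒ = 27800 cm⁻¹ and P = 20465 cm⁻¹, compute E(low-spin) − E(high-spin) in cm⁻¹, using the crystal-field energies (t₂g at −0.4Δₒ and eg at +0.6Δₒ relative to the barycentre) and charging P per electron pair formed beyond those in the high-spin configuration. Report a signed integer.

Mn is in group 7, so Mn³⁺ is d⁴ (7 − 3 = 4).
High-spin: t₂g³ eg¹, CFSE = -0.6Δₒ = -16680 cm⁻¹.
Low-spin t₂g⁴ eg⁰ gives -1.6Δₒ = -44480 cm⁻¹, but forming 1 extra pair costs 1P = 20465 cm⁻¹, so E(LS) = -44480 + 20465 = -24015 cm⁻¹.
E(LS) − E(HS) = -24015 − (-16680) = -7335 cm⁻¹.

-7335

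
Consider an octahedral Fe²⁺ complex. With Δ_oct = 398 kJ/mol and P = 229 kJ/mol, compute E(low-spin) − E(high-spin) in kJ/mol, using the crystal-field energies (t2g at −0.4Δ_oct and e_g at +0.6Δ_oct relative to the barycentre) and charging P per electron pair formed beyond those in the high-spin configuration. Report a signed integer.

Fe sits in group 8; removing 2 electrons leaves Fe²⁺ with 8 − 2 = 6 d electrons.
High-spin: t2g^4 e_g^2, CFSE = -0.4Δ_oct = -159 kJ/mol.
Low-spin: t2g^6 e_g^0, orbital CFSE = -2.4Δ_oct = -955 kJ/mol; plus 2 excess pairs × P = +458 kJ/mol; total -497 kJ/mol.
Thus E(LS) − E(HS) = -338 kJ/mol.

-338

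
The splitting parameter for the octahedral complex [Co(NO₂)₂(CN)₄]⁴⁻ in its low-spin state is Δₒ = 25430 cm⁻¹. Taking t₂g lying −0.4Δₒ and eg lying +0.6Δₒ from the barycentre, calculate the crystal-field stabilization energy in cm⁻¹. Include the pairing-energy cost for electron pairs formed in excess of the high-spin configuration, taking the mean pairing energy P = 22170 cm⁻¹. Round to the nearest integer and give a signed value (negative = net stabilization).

Ligand charges: 2×(-1) from NO₂⁻ and 4×(-1) from CN⁻ sum to -6; with overall charge -4, Co is +2.
Co sits in group 9; removing 2 electrons leaves Co²⁺ with 9 − 2 = 7 d electrons.
Electron filling gives t₂g⁶ eg¹.
CFSE(orbital) = 6×(-0.4Δₒ) + 1×(0.6Δₒ) = -1.8Δₒ; with Δₒ = 25430 cm⁻¹ that is -45774 cm⁻¹.
Relative to high-spin t₂g⁵ eg² (2 paired), the low-spin configuration has 1 additional pair, contributing +1 × 22170 = +22170 cm⁻¹.
Net CFSE = -45774 + 22170 = -23604 cm⁻¹.

-23604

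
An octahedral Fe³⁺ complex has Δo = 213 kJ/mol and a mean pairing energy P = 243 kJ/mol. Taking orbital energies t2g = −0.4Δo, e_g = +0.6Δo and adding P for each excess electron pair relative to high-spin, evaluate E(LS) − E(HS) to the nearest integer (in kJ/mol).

60

Fe³⁺: group 8, so d-count = 8 − 3 = 5.
High-spin d⁵ fills as t2g^3 e_g^2 with CFSE 3(−0.4) + 2(+0.6) = 0.0Δo = 0 kJ/mol.
For low-spin the configuration is t2g^5 e_g^0: orbital energy -2.0 × 213 = -426 kJ/mol, and 2 additional pairs relative to high-spin add 486 kJ/mol, giving 60 kJ/mol.
The difference is 60 − (0) = 60 kJ/mol, so high-spin lies lower.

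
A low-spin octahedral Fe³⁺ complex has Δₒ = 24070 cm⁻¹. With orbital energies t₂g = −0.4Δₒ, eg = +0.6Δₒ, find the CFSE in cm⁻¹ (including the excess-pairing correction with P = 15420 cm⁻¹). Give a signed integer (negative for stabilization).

-17300

Fe is in group 8, so Fe³⁺ is d⁵ (8 − 3 = 5).
Configuration: t₂g⁵ eg⁰.
CFSE(orbital) = 5×(-0.4Δₒ) + 0×(0.6Δₒ) = -2.0Δₒ; with Δₒ = 24070 cm⁻¹ that is -48140 cm⁻¹.
Pairing penalty: 2 pairs vs 0 in the high-spin reference → 2 extra × P = 30840 cm⁻¹.
Combining: -48140 + 30840 = -17300 cm⁻¹.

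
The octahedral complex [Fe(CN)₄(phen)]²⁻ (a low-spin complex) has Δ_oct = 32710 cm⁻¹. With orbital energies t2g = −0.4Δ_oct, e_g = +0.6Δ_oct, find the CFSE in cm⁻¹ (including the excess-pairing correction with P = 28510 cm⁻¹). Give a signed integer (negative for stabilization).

-21484

Ligand charges: 4×(-1) from CN⁻ and 1×(+0) from phen sum to -4; with overall charge -2, Fe is +2.
Group 8 minus oxidation state +2 gives a d⁶ configuration for Fe²⁺.
The d⁶ electrons fill as t2g^6 e_g^0.
CFSE(orbital) = 6×(-0.4Δ_oct) + 0×(0.6Δ_oct) = -2.4Δ_oct; with Δ_oct = 32710 cm⁻¹ that is -78504 cm⁻¹.
High-spin d⁶ would be t2g^4 e_g^2 with 1 pair; low-spin has 3, so 2 excess pairs cost +2P = +57020 cm⁻¹.
Combining: -78504 + 57020 = -21484 cm⁻¹.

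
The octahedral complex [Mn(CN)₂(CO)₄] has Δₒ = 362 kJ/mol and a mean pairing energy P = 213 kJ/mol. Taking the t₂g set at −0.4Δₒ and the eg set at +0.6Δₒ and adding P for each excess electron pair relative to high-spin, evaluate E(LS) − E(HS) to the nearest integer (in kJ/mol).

-298

Ligand charges: 2×(-1) from CN⁻ and 4×(+0) from CO sum to -2; with overall charge +0, Mn is +2.
Mn²⁺: group 7, so d-count = 7 − 2 = 5.
In the high-spin limit (t₂g³ eg²) the orbital term is 0.0Δₒ = 0 kJ/mol, with no excess pairing.
For low-spin the configuration is t₂g⁵ eg⁰: orbital energy -2.0 × 362 = -724 kJ/mol, and 2 additional pairs relative to high-spin add 426 kJ/mol, giving -298 kJ/mol.
The difference is -298 − (0) = -298 kJ/mol, so low-spin lies lower.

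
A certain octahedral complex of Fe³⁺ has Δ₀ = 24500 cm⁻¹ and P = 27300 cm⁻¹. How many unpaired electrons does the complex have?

Fe sits in group 8; removing 3 electrons leaves Fe³⁺ with 8 − 3 = 5 d electrons.
Here Δ₀ < P (24500 < 27300), so the high-spin state is favoured.
That gives t₂g³ eg².
Unpaired electrons: 5.

5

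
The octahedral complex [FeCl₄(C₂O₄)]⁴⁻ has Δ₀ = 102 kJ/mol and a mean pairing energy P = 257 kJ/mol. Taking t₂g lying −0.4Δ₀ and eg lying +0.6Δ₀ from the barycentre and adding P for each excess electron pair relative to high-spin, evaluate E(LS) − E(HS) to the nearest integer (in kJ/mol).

Ligand charges: 4×(-1) from Cl⁻ and 1×(-2) from C₂O₄²⁻ sum to -6; with overall charge -4, Fe is +2.
Group 8 minus oxidation state +2 gives a d⁶ configuration for Fe²⁺.
In the high-spin limit (t₂g⁴ eg²) the orbital term is -0.4Δ₀ = -41 kJ/mol, with no excess pairing.
Low-spin t₂g⁶ eg⁰ gives -2.4Δ₀ = -245 kJ/mol, but forming 2 extra pairs costs 2P = 514 kJ/mol, so E(LS) = -245 + 514 = 269 kJ/mol.
E(LS) − E(HS) = 269 − (-41) = 310 kJ/mol.

310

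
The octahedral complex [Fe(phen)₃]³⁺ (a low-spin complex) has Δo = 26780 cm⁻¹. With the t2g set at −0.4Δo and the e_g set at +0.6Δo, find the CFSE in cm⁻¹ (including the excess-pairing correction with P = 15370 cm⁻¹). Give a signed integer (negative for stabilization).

-22820

phen is neutral, so the +3 overall charge sits on Fe: oxidation state +3.
Fe sits in group 8; removing 3 electrons leaves Fe³⁺ with 8 − 3 = 5 d electrons.
The d⁵ electrons fill as t2g^5 e_g^0.
Orbital CFSE = 5(-0.4) + 0(0.6) = -2.0Δo = -2.0 × 26780 = -53560 cm⁻¹.
High-spin d⁵ would be t2g^3 e_g^2 with 0 pairs; low-spin has 2, so 2 excess pairs cost +2P = +30740 cm⁻¹.
Overall CFSE = -53560 + 30740 = -22820 cm⁻¹.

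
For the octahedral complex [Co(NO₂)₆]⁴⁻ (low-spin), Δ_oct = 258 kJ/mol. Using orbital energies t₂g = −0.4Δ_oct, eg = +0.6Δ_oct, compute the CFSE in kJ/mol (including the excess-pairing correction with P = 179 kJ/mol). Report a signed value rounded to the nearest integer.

-285

Each NO₂⁻ contributes -1; 6 × (-1) = -6. With overall charge -4, Co is in the +2 oxidation state.
Co²⁺: group 9, so d-count = 9 − 2 = 7.
The d⁷ electrons fill as t₂g⁶ eg¹.
Orbital CFSE = 6(-0.4) + 1(0.6) = -1.8Δ_oct = -1.8 × 258 = -464 kJ/mol.
High-spin d⁷ would be t₂g⁵ eg² with 2 pairs; low-spin has 3, so 1 excess pair costs +1P = +179 kJ/mol.
Combining: -464 + 179 = -285 kJ/mol.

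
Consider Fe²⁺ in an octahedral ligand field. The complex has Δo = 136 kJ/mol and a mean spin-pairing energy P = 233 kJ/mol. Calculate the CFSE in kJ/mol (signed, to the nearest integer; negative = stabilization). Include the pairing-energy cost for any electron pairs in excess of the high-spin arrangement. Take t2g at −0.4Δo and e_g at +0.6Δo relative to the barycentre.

-54

Fe²⁺: group 8, so d-count = 8 − 2 = 6.
Here Δo < P (136 < 233), so the high-spin state is favoured.
Configuration: t2g^4 e_g^2.
Orbital CFSE = -0.4Δo = -0.4 × 136 = -54 kJ/mol.
High-spin has no excess pairs, so no pairing correction applies.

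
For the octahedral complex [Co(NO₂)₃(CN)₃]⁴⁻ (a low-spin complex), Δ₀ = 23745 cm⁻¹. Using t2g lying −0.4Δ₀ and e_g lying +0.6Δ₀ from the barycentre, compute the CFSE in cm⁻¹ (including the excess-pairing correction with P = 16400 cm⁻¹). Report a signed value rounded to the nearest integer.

-26341

Ligand charges: 3×(-1) from NO₂⁻ and 3×(-1) from CN⁻ sum to -6; with overall charge -4, Co is +2.
Co²⁺: group 9, so d-count = 9 − 2 = 7.
Configuration: t2g^6 e_g^1.
The orbital stabilization is -1.8Δ₀ = -1.8 × 23745 = -42741 cm⁻¹.
High-spin d⁷ would be t2g^5 e_g^2 with 2 pairs; low-spin has 3, so 1 excess pair costs +1P = +16400 cm⁻¹.
Overall CFSE = -42741 + 16400 = -26341 cm⁻¹.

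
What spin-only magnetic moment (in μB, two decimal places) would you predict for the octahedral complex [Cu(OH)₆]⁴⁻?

1.73 μB

Each OH⁻ contributes -1; 6 × (-1) = -6. With overall charge -4, Cu is in the +2 oxidation state.
Cu²⁺: group 11, so d-count = 11 − 2 = 9.
Configuration: t₂g⁶ eg³ → 1 unpaired electron.
μ(spin-only) = √[1(1+2)] = √3 ≈ 1.73 μB.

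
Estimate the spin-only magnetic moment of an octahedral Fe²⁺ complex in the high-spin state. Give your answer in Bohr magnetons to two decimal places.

Fe is in group 8, so Fe²⁺ is d⁶ (8 − 2 = 6).
Configuration: t2g^4 e_g^2 → 4 unpaired electrons.
μ(spin-only) = √[4(4+2)] = √24 ≈ 4.90 Bohr magnetons.

4.90 Bohr magnetons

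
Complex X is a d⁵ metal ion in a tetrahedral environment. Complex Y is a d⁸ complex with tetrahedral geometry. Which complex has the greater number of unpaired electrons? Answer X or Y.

X

X: Tetrahedral fields are weak (Δₜ ≈ 4/9 Δₒ), so electrons fill high-spin; e² t₂³ → 5 unpaired.
Y: Tetrahedral splitting is small, so the complex is high-spin; e⁴ t₂⁴ → 2 unpaired.
So X has more unpaired electrons.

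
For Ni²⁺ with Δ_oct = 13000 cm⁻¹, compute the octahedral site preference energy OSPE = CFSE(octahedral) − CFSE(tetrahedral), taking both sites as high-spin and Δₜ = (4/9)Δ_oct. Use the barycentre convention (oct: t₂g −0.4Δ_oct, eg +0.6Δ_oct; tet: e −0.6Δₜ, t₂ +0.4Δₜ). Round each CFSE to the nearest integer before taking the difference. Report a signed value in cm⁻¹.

Group 10 minus oxidation state +2 gives a d⁸ configuration for Ni²⁺.
Octahedral (high-spin): t₂g⁶ eg², CFSE = 6(−0.4) + 2(+0.6) = -1.2Δ_oct = -1.2 × 13000 = -15600 cm⁻¹.
In a tetrahedral site the filling is e⁴ t₂⁴: CFSE(tet) = -0.8Δₜ = -0.8 × (4/9)(13000) = -4622 cm⁻¹.
OSPE = -15600 − (-4622) = -10978 cm⁻¹.

-10978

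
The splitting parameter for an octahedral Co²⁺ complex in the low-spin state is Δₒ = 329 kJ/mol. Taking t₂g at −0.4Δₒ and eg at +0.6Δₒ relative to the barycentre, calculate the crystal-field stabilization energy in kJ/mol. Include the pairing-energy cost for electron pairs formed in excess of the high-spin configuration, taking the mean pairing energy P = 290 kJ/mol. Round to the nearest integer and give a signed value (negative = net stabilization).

Group 9 minus oxidation state +2 gives a d⁷ configuration for Co²⁺.
The d⁷ electrons fill as t₂g⁶ eg¹.
The orbital stabilization is -1.8Δₒ = -1.8 × 329 = -592 kJ/mol.
Relative to high-spin t₂g⁵ eg² (2 paired), the low-spin configuration has 1 additional pair, contributing +1 × 290 = +290 kJ/mol.
Net CFSE = -592 + 290 = -302 kJ/mol.

-302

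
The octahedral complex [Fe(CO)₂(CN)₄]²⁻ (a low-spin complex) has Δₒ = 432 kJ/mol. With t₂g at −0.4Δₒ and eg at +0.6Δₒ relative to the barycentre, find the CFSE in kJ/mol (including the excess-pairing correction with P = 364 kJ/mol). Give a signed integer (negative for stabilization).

Ligand charges: 2×(+0) from CO and 4×(-1) from CN⁻ sum to -4; with overall charge -2, Fe is +2.
Fe²⁺: group 8, so d-count = 8 − 2 = 6.
Configuration: t₂g⁶ eg⁰.
CFSE(orbital) = 6×(-0.4Δₒ) + 0×(0.6Δₒ) = -2.4Δₒ; with Δₒ = 432 kJ/mol that is -1037 kJ/mol.
High-spin d⁶ would be t₂g⁴ eg² with 1 pair; low-spin has 3, so 2 excess pairs cost +2P = +728 kJ/mol.
Net CFSE = -1037 + 728 = -309 kJ/mol.

-309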